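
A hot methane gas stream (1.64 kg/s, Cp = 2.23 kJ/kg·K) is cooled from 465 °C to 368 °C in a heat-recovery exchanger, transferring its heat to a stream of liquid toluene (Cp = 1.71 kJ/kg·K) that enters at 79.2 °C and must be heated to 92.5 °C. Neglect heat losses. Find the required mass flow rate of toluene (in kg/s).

Heat released by hot stream: Q = 1.64 × 2.23 × (465 − 368) = 354.75 kJ/s
Energy balance on cold side (adiabatic exchanger): Q = ṁ_c·Cp_c·(T_c,out − T_c,in)
ṁ_c = 354.75 / [1.71 × (92.5 − 79.2)] = 15.598 kg/s

ṁ_c = 15.6 kg/s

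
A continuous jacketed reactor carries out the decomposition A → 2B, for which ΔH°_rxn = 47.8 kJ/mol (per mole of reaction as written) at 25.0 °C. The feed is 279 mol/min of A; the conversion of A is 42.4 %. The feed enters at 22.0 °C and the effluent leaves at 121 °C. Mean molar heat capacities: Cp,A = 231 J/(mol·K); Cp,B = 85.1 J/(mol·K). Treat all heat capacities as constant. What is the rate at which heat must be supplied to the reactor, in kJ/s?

Q_in = 189 kJ/s

Extent of reaction ξ = 0.424 × 279 = 118.3 mol/min
Reaction term: ξ·ΔH°_rxn = 118.3 × 47.8 = 5654.5 kJ/min
Sensible, feed 22.0→25 °C: 193.35 kJ/min
Outlet flows (mol/min): A 160.7, B 236.59
Sensible, products 25→121 °C: 5496.6 kJ/min
Q = ΔH = 11345 kJ/min = 189.08 kW
Heat supplied = 189.08 kJ/s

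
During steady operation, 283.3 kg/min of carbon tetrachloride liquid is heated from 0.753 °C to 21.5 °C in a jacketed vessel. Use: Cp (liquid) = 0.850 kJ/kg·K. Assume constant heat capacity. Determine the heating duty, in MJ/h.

Q = ṁ·Cp·ΔT = 283.3 × 0.850 × (21.5 − 0.753) = 4996 kJ/min
Converting: 4996 / 60 s = 83.266 kW
Heating duty = 299.76 MJ/h

Q = 300 MJ/h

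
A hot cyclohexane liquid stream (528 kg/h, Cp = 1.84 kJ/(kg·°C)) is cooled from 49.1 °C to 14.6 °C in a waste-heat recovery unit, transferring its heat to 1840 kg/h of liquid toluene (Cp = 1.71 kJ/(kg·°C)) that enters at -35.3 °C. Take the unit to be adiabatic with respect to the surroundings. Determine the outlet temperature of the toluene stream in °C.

T_c,out = -24.6 °C

Heat released by hot stream: Q = 528 × 1.84 × (49.1 − 14.6) = 33517 kJ/h
Energy balance on cold side (adiabatic exchanger): Q = ṁ_c·Cp_c·(T_c,out − T_c,in)
T_c,out = -35.3 + 33517/(1840 × 1.71) = -24.647 °C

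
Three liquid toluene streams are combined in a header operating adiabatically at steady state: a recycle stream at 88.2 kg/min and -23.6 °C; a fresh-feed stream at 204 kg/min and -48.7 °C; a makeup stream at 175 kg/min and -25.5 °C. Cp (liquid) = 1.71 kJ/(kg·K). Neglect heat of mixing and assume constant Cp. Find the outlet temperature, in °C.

T_out = -35.3 °C

Adiabatic, steady state ⇒ Σ ṁᵢCp,ᵢ(T_out − Tᵢ) = 0
T_out = Σ ṁᵢCp,ᵢTᵢ / Σ ṁᵢCp,ᵢ
      = -28179 / 798.91 = -35.271 °C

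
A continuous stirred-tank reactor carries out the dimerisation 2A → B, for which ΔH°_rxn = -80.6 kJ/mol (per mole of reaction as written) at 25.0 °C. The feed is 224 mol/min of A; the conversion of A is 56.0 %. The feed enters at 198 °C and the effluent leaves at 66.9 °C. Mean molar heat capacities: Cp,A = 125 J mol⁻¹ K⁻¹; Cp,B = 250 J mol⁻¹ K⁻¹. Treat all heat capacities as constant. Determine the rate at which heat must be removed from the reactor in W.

Q_out = 145000 W

Extent of reaction ξ = 0.560 × 224 / 2 = 62.72 mol/min
Reaction term: ξ·ΔH°_rxn = 62.72 × -80.6 = -5055.2 kJ/min
Sensible, feed 198→25 °C: -4844 kJ/min
Outlet flows (mol/min): A 98.56, B 62.72
Sensible, products 25→66.9 °C: 1173.2 kJ/min
Q = ΔH = -8726 kJ/min = -145.43 kW
Heat removed = 145430 W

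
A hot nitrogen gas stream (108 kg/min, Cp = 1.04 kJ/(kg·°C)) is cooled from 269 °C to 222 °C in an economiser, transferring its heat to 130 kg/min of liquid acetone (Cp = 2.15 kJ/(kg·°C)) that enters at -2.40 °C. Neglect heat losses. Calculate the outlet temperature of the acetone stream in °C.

Heat released by hot stream: Q = 108 × 1.04 × (269 − 222) = 5279 kJ/min
Energy balance on cold side (adiabatic exchanger): Q = ṁ_c·Cp_c·(T_c,out − T_c,in)
T_c,out = -2.40 + 5279/(130 × 2.15) = 16.487 °C

T_c,out = 16.5 °C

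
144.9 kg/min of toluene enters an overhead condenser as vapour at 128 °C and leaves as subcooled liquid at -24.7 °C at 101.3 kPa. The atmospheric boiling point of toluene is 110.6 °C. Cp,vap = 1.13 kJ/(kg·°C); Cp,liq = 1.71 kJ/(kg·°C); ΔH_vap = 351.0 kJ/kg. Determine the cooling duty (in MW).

Q_c = 1.45 MW

vapour 128→110.6 °C: -19.662 kJ/kg
condensation at 110.6 °C: -351 kJ/kg
liquid 110.6→-24.7 °C: -231.36 kJ/kg
Δh = -19.662 + -351 + -231.36 = -602.02 kJ/kg
Q = ṁ·Δh = 144.9 kg/min × -602.02 kJ/kg = -87233 kJ/min
|Q| = 1453.9 kW = 1.4539 MW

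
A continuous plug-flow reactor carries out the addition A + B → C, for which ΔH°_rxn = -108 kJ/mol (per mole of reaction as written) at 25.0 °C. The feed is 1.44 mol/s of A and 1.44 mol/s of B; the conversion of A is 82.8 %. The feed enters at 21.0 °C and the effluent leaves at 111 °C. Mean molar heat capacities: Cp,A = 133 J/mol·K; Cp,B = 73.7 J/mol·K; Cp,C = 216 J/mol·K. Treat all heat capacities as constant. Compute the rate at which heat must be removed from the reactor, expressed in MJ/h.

Extent of reaction ξ = 0.828 × 1.44 = 1.1923 mol/s
Reaction term: ξ·ΔH°_rxn = 1.1923 × -108 = -128.77 kJ/s
Sensible, feed 21.0→25 °C: 1.1906 kJ/s
Outlet flows (mol/s): A 0.24768, B 0.24768, C 1.1923
Sensible, products 25→111 °C: 26.551 kJ/s
Q = ΔH = -101.03 kJ/s = -101.03 kW
Heat removed = 363.7 MJ/h

Q_out = 364 MJ/h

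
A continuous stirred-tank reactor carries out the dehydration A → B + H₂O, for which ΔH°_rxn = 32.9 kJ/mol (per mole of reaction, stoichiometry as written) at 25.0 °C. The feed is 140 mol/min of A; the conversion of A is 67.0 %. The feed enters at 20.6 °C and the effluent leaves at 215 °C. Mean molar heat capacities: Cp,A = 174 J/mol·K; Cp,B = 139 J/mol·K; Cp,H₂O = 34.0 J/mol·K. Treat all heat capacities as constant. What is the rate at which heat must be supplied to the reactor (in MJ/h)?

Extent of reaction ξ = 0.670 × 140 = 93.8 mol/min
Reaction term: ξ·ΔH°_rxn = 93.8 × 32.9 = 3086 kJ/min
Sensible, feed 20.6→25 °C: 107.18 kJ/min
Outlet flows (mol/min): A 46.2, B 93.8, H₂O 93.8
Sensible, products 25→215 °C: 4610.6 kJ/min
Q = ΔH = 7803.8 kJ/min = 130.06 kW
Heat supplied = 468.23 MJ/h

Q_in = 468 MJ/h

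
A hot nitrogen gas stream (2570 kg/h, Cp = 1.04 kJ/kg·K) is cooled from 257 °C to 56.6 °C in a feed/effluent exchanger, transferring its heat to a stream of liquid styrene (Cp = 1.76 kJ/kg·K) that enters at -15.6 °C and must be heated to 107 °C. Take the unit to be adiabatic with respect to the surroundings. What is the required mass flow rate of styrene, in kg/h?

ṁ_c = 2480 kg/h

Heat released by hot stream: Q = 2570 × 1.04 × (257 − 56.6) = 535630 kJ/h
Energy balance on cold side (adiabatic exchanger): Q = ṁ_c·Cp_c·(T_c,out − T_c,in)
ṁ_c = 535630 / [1.76 × (107 − -15.6)] = 2482.3 kg/h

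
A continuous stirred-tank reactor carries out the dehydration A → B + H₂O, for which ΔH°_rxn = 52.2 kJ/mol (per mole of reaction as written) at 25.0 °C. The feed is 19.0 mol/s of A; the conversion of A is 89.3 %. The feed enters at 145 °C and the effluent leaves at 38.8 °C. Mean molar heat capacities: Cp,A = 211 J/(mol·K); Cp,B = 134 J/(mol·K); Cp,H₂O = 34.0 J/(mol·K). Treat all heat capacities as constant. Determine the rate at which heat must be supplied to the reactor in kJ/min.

Q_in = 27000 kJ/min

Extent of reaction ξ = 0.893 × 19.0 = 16.967 mol/s
Reaction term: ξ·ΔH°_rxn = 16.967 × 52.2 = 885.68 kJ/s
Sensible, feed 145→25 °C: -481.08 kJ/s
Outlet flows (mol/s): A 2.033, B 16.967, H₂O 16.967
Sensible, products 25→38.8 °C: 45.256 kJ/s
Q = ΔH = 449.85 kJ/s = 449.85 kW
Heat supplied = 26991 kJ/min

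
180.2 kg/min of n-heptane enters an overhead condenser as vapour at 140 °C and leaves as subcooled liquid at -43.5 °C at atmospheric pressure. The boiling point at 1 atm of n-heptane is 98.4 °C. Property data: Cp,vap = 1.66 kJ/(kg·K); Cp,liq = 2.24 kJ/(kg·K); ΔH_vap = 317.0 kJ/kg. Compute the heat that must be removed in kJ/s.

Q_c = 2110 kJ/s

vapour 140→98.4 °C: -69.056 kJ/kg
condensation at 98.4 °C: -317 kJ/kg
liquid 98.4→-43.5 °C: -317.86 kJ/kg
Δh = -69.056 + -317 + -317.86 = -703.91 kJ/kg
Q = ṁ·Δh = 180.2 kg/min × -703.91 kJ/kg = -126840 kJ/min
|Q| = 2114.1 kW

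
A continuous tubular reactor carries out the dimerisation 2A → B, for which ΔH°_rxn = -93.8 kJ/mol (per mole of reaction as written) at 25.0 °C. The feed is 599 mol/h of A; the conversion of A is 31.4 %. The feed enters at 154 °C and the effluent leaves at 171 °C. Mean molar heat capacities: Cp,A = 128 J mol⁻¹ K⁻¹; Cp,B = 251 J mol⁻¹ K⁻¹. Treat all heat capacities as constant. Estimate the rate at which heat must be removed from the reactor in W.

Extent of reaction ξ = 0.314 × 599 / 2 = 94.043 mol/h
Reaction term: ξ·ΔH°_rxn = 94.043 × -93.8 = -8821.2 kJ/h
Sensible, feed 154→25 °C: -9890.7 kJ/h
Outlet flows (mol/h): A 410.91, B 94.043
Sensible, products 25→171 °C: 11125 kJ/h
Q = ΔH = -7586.5 kJ/h = -2.1074 kW
Heat removed = 2107.4 W

Q_out = 2110 W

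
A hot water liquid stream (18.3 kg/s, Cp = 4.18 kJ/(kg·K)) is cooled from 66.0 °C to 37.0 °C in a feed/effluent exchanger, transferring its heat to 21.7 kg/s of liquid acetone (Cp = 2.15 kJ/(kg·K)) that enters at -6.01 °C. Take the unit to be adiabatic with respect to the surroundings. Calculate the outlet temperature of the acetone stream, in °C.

T_c,out = 41.5 °C

Heat released by hot stream: Q = 18.3 × 4.18 × (66.0 − 37.0) = 2218.3 kJ/s
Energy balance on cold side (adiabatic exchanger): Q = ṁ_c·Cp_c·(T_c,out − T_c,in)
T_c,out = -6.01 + 2218.3/(21.7 × 2.15) = 41.537 °C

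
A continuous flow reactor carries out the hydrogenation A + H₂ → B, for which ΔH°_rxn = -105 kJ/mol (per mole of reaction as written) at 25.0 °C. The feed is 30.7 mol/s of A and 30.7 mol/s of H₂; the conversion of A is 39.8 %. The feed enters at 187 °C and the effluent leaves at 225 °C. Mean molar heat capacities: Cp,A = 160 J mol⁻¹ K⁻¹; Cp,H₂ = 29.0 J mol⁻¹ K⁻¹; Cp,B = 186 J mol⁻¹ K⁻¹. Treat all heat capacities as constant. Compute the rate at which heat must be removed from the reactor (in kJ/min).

Extent of reaction ξ = 0.398 × 30.7 = 12.219 mol/s
Reaction term: ξ·ΔH°_rxn = 12.219 × -105 = -1283 kJ/s
Sensible, feed 187→25 °C: -939.97 kJ/s
Outlet flows (mol/s): A 18.481, H₂ 18.481, B 12.219
Sensible, products 25→225 °C: 1153.1 kJ/s
Q = ΔH = -1069.8 kJ/s = -1069.8 kW
Heat removed = 64188 kJ/min

Q_out = 64200 kJ/min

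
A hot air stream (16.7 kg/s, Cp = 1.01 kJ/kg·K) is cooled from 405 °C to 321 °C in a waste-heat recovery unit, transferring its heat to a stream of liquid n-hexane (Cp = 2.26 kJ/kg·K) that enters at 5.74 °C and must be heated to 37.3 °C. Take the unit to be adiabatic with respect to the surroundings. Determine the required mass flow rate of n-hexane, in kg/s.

ṁ_c = 19.9 kg/s

Heat released by hot stream: Q = 16.7 × 1.01 × (405 − 321) = 1416.8 kJ/s
Energy balance on cold side (adiabatic exchanger): Q = ṁ_c·Cp_c·(T_c,out − T_c,in)
ṁ_c = 1416.8 / [2.26 × (37.3 − 5.74)] = 19.864 kg/s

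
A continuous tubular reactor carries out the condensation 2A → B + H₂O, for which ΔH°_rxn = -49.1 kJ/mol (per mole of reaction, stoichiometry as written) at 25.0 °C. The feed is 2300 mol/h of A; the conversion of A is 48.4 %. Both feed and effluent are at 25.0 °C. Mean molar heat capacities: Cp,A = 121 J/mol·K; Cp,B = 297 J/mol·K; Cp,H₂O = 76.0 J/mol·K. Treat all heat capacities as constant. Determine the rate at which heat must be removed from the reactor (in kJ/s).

Q_out = 7.59 kJ/s

Extent of reaction ξ = 0.484 × 2300 / 2 = 556.6 mol/h
Reaction term: ξ·ΔH°_rxn = 556.6 × -49.1 = -27329 kJ/h
Q = ΔH = -27329 kJ/h = -7.5914 kW
Heat removed = 7.5914 kJ/s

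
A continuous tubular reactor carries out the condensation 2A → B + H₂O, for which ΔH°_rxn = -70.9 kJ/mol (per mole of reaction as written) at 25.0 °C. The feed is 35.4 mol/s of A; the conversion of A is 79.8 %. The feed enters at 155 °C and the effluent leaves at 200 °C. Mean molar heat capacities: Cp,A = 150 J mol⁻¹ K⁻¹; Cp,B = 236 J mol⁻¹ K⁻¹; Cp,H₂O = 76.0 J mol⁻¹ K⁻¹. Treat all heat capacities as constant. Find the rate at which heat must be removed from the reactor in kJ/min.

Q_out = 44000 kJ/min

Extent of reaction ξ = 0.798 × 35.4 / 2 = 14.125 mol/s
Reaction term: ξ·ΔH°_rxn = 14.125 × -70.9 = -1001.4 kJ/s
Sensible, feed 155→25 °C: -690.3 kJ/s
Outlet flows (mol/s): A 7.1508, B 14.125, H₂O 14.125
Sensible, products 25→200 °C: 958.91 kJ/s
Q = ΔH = -732.82 kJ/s = -732.82 kW
Heat removed = 43969 kJ/min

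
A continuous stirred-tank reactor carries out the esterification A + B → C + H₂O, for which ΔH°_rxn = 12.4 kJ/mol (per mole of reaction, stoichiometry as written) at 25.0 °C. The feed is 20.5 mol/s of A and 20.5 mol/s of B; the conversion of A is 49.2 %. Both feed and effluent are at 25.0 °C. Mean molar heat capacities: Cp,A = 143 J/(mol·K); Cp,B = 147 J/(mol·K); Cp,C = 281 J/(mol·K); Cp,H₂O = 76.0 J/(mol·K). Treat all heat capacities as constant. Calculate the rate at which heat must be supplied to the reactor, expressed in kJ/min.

Q_in = 7500 kJ/min

Extent of reaction ξ = 0.492 × 20.5 = 10.086 mol/s
Reaction term: ξ·ΔH°_rxn = 10.086 × 12.4 = 125.07 kJ/s
Q = ΔH = 125.07 kJ/s = 125.07 kW
Heat supplied = 7504 kJ/min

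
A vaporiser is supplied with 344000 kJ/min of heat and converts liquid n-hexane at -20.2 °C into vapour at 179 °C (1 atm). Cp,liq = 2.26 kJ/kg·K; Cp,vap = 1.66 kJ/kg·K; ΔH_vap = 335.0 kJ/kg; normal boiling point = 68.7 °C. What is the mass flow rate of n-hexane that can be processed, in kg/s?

Δh = 2.26×(68.7−-20.2) + 335.0 + 1.66×(179−68.7) = 719.01 kJ/kg
Q = 344000 kJ/min = 5733.3 kJ/s = 5733.3 kJ/s
ṁ = Q/Δh = 5733.3 / 719.01 = 7.9739 kg/s

ṁ = 7.97 kg/s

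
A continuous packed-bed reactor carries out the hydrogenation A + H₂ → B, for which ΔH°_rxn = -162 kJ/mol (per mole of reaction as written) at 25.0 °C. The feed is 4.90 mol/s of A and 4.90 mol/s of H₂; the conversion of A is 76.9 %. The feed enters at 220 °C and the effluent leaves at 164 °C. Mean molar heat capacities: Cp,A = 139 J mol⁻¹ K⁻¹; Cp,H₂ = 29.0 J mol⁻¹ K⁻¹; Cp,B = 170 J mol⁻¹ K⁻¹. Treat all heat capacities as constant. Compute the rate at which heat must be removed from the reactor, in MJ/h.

Q_out = 2360 MJ/h

Extent of reaction ξ = 0.769 × 4.90 = 3.7681 mol/s
Reaction term: ξ·ΔH°_rxn = 3.7681 × -162 = -610.43 kJ/s
Sensible, feed 220→25 °C: -160.52 kJ/s
Outlet flows (mol/s): A 1.1319, H₂ 1.1319, B 3.7681
Sensible, products 25→164 °C: 115.47 kJ/s
Q = ΔH = -655.48 kJ/s = -655.48 kW
Heat removed = 2359.7 MJ/h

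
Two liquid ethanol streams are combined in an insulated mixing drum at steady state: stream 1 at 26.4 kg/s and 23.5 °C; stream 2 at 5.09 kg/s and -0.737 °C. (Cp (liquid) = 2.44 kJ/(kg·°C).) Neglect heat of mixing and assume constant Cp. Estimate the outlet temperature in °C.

Adiabatic, steady state ⇒ Σ ṁᵢCp,ᵢ(T_out − Tᵢ) = 0
Σ ṁᵢCp,ᵢTᵢ = 26.4×2.44×23.5 + 5.09×2.44×-0.737 = 1504.6
Σ ṁᵢCp,ᵢ = 26.4×2.44 + 5.09×2.44 = 76.836
T_out = 1504.6 / 76.836 = 19.582 °C

T_out = 19.6 °C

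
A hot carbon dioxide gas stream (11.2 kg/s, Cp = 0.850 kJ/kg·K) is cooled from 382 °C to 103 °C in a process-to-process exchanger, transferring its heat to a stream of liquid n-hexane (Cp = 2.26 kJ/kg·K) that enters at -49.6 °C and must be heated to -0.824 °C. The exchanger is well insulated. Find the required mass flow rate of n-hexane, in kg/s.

ṁ_c = 24.1 kg/s

Heat released by hot stream: Q = 11.2 × 0.850 × (382 − 103) = 2656.1 kJ/s
Energy balance on cold side (adiabatic exchanger): Q = ṁ_c·Cp_c·(T_c,out − T_c,in)
ṁ_c = 2656.1 / [2.26 × (-0.824 − -49.6)] = 24.095 kg/s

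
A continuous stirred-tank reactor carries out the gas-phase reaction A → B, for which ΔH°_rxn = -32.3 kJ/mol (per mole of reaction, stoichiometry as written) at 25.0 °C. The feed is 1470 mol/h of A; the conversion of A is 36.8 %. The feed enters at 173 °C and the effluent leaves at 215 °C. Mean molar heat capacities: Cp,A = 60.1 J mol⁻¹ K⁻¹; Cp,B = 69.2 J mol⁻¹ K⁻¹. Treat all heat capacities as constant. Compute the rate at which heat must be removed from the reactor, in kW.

Extent of reaction ξ = 0.368 × 1470 = 540.96 mol/h
Reaction term: ξ·ΔH°_rxn = 540.96 × -32.3 = -17473 kJ/h
Sensible, feed 173→25 °C: -13075 kJ/h
Outlet flows (mol/h): A 929.04, B 540.96
Sensible, products 25→215 °C: 17721 kJ/h
Q = ΔH = -12827 kJ/h = -3.5631 kW
Heat removed = 3.5631 kW

Q_out = 3.56 kW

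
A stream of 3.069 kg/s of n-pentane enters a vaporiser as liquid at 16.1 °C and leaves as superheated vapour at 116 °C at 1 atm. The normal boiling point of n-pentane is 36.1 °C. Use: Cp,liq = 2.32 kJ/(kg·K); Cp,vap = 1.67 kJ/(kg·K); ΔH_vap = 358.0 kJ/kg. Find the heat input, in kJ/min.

liquid 16.1→36.1 °C: 46.4 kJ/kg
vaporisation at 36.1 °C: 358 kJ/kg
vapour 36.1→116 °C: 133.43 kJ/kg
Δh = 46.4 + 358 + 133.43 = 537.83 kJ/kg
Q = ṁ·Δh = 3.069 kg/s × 537.83 kJ/kg = 1650.6 kJ/s
|Q| = 1650.6 kW = 99037 kJ/min

Q = 99000 kJ/min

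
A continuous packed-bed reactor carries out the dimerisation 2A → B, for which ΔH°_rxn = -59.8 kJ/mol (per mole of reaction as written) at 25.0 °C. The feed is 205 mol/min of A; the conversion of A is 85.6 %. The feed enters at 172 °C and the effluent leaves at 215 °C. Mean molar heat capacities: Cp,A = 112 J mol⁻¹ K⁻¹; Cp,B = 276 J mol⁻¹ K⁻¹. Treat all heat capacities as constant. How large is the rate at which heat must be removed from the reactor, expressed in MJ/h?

Q_out = 204 MJ/h

Extent of reaction ξ = 0.856 × 205 / 2 = 87.74 mol/min
Reaction term: ξ·ΔH°_rxn = 87.74 × -59.8 = -5246.9 kJ/min
Sensible, feed 172→25 °C: -3375.1 kJ/min
Outlet flows (mol/min): A 29.52, B 87.74
Sensible, products 25→215 °C: 5229.3 kJ/min
Q = ΔH = -3392.7 kJ/min = -56.545 kW
Heat removed = 203.56 MJ/h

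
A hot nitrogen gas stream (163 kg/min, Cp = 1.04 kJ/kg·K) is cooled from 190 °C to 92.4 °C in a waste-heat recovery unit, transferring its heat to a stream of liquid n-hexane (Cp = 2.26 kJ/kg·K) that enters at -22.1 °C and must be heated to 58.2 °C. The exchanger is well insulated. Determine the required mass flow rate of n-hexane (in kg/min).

ṁ_c = 91.2 kg/min

Heat released by hot stream: Q = 163 × 1.04 × (190 − 92.4) = 16545 kJ/min
Energy balance on cold side (adiabatic exchanger): Q = ṁ_c·Cp_c·(T_c,out − T_c,in)
ṁ_c = 16545 / [2.26 × (58.2 − -22.1)] = 91.169 kg/min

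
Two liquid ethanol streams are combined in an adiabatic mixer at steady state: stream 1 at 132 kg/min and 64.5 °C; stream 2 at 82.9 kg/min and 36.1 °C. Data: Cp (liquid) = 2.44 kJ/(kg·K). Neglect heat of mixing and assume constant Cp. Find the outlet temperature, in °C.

Adiabatic, steady state ⇒ Σ ṁᵢCp,ᵢ(T_out − Tᵢ) = 0
Σ ṁᵢCp,ᵢTᵢ = 132×2.44×64.5 + 82.9×2.44×36.1 = 28076
Σ ṁᵢCp,ᵢ = 132×2.44 + 82.9×2.44 = 524.36
T_out = 28076 / 524.36 = 53.544 °C

T_out = 53.5 °C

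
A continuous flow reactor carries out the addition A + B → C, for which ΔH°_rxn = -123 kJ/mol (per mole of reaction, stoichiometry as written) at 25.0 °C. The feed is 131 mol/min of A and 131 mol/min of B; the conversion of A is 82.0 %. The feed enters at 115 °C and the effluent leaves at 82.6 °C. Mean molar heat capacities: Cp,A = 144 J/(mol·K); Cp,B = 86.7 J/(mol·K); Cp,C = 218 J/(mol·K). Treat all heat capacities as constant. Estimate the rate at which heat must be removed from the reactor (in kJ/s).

Q_out = 238 kJ/s

Extent of reaction ξ = 0.820 × 131 = 107.42 mol/min
Reaction term: ξ·ΔH°_rxn = 107.42 × -123 = -13213 kJ/min
Sensible, feed 115→25 °C: -2720 kJ/min
Outlet flows (mol/min): A 23.58, B 23.58, C 107.42
Sensible, products 25→82.6 °C: 1662.2 kJ/min
Q = ΔH = -14270 kJ/min = -237.84 kW
Heat removed = 237.84 kJ/s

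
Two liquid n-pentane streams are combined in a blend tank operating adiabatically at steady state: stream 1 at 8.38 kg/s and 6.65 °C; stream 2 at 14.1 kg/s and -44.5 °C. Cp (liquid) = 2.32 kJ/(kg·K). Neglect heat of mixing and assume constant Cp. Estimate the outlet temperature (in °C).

Adiabatic, steady state ⇒ Σ ṁᵢCp,ᵢ(T_out − Tᵢ) = 0
Σ ṁᵢCp,ᵢTᵢ = 8.38×2.32×6.65 + 14.1×2.32×-44.5 = -1326.4
Σ ṁᵢCp,ᵢ = 8.38×2.32 + 14.1×2.32 = 52.154
T_out = -1326.4 / 52.154 = -25.433 °C

T_out = -25.4 °C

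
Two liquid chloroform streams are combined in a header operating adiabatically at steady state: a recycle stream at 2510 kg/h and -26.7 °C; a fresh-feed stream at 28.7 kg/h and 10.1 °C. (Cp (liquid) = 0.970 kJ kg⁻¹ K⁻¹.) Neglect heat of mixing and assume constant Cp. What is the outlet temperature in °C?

Energy balance with Q = 0: Σ ṁᵢCp,ᵢ(T_out − Tᵢ) = 0
T_out = Σ ṁᵢCp,ᵢTᵢ / Σ ṁᵢCp,ᵢ
      = -64725 / 2462.5 = -26.284 °C

T_out = -26.3 °C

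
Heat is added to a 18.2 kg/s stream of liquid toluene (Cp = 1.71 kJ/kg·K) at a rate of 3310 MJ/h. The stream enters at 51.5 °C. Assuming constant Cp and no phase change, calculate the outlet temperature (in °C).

Q = 3310 MJ/h = 919.44 kJ/s
ΔT = Q/(ṁ·Cp) = 919.44/(18.2×1.71) = 29.543 K
T_out = 51.5 + 29.543 = 81.043 °C

T_out = 81.0 °C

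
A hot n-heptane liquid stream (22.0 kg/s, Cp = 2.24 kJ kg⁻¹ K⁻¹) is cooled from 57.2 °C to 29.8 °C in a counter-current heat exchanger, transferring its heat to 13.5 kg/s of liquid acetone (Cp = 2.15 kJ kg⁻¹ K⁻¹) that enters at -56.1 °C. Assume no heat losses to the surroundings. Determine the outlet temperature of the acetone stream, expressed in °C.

Heat released by hot stream: Q = 22.0 × 2.24 × (57.2 − 29.8) = 1350.3 kJ/s
Energy balance on cold side (adiabatic exchanger): Q = ṁ_c·Cp_c·(T_c,out − T_c,in)
T_c,out = -56.1 + 1350.3/(13.5 × 2.15) = -9.579 °C

T_c,out = -9.58 °C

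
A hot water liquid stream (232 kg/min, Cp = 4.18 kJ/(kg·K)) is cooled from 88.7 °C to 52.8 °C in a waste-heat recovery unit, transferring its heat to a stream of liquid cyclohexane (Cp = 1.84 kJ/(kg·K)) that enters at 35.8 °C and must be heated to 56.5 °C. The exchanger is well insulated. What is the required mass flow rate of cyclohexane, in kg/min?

ṁ_c = 914 kg/min

Heat released by hot stream: Q = 232 × 4.18 × (88.7 − 52.8) = 34814 kJ/min
Energy balance on cold side (adiabatic exchanger): Q = ṁ_c·Cp_c·(T_c,out − T_c,in)
ṁ_c = 34814 / [1.84 × (56.5 − 35.8)] = 914.05 kg/min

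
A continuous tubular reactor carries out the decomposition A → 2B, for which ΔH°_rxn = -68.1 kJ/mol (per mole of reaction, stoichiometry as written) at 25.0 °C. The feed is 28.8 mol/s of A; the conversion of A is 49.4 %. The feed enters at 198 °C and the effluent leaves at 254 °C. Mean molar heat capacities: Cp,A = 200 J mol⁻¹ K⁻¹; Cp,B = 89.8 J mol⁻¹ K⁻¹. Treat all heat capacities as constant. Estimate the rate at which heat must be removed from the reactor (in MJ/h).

Extent of reaction ξ = 0.494 × 28.8 = 14.227 mol/s
Reaction term: ξ·ΔH°_rxn = 14.227 × -68.1 = -968.87 kJ/s
Sensible, feed 198→25 °C: -996.48 kJ/s
Outlet flows (mol/s): A 14.573, B 28.454
Sensible, products 25→254 °C: 1252.6 kJ/s
Q = ΔH = -712.78 kJ/s = -712.78 kW
Heat removed = 2566 MJ/h

Q_out = 2570 MJ/h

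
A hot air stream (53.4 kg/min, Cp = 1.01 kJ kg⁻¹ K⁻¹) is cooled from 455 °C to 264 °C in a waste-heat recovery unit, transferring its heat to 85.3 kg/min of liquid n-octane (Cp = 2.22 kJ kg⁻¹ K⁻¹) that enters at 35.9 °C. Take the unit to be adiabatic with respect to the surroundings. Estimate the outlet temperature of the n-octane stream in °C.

T_c,out = 90.3 °C

Heat released by hot stream: Q = 53.4 × 1.01 × (455 − 264) = 10301 kJ/min
Energy balance on cold side (adiabatic exchanger): Q = ṁ_c·Cp_c·(T_c,out − T_c,in)
T_c,out = 35.9 + 10301/(85.3 × 2.22) = 90.299 °C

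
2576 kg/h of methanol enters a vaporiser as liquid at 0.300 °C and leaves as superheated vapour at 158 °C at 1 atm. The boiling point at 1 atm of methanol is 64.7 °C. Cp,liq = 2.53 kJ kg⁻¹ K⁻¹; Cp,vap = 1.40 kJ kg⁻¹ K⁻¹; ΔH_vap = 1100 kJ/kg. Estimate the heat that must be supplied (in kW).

liquid 0.300→64.7 °C: 162.93 kJ/kg
vaporisation at 64.7 °C: 1100 kJ/kg
vapour 64.7→158 °C: 130.62 kJ/kg
Δh = 162.93 + 1100 + 130.62 = 1393.6 kJ/kg
Q = ṁ·Δh = 2576 kg/h × 1393.6 kJ/kg = 3.5898e+06 kJ/h
|Q| = 997.16 kW

Q = 997 kW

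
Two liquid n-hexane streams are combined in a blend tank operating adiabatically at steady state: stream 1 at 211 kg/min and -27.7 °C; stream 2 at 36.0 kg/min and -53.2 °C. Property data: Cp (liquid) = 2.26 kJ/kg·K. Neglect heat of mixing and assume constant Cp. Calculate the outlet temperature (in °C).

T_out = -31.4 °C

Energy balance with Q = 0: Σ ṁᵢCp,ᵢ(T_out − Tᵢ) = 0
T_out = Σ ṁᵢCp,ᵢTᵢ / Σ ṁᵢCp,ᵢ
      = -17537 / 558.22 = -31.417 °C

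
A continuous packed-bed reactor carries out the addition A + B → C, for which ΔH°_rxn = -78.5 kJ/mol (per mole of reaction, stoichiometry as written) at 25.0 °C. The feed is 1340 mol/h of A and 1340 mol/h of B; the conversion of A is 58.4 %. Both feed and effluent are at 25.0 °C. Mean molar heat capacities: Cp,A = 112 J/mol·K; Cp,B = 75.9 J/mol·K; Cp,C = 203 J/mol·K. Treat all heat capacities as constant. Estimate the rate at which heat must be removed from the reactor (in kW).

Q_out = 17.1 kW

Extent of reaction ξ = 0.584 × 1340 = 782.56 mol/h
Reaction term: ξ·ΔH°_rxn = 782.56 × -78.5 = -61431 kJ/h
Q = ΔH = -61431 kJ/h = -17.064 kW
Heat removed = 17.064 kW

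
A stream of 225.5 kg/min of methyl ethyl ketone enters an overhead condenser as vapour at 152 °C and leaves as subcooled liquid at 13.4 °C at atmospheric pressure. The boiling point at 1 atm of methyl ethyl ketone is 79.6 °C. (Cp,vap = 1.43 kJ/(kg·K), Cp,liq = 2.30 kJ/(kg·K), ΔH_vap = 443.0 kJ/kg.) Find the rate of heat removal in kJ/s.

vapour 152→79.6 °C: -103.53 kJ/kg
condensation at 79.6 °C: -443 kJ/kg
liquid 79.6→13.4 °C: -152.26 kJ/kg
Δh = -103.53 + -443 + -152.26 = -698.79 kJ/kg
Q = ṁ·Δh = 225.5 kg/min × -698.79 kJ/kg = -157580 kJ/min
|Q| = 2626.3 kW

Q_c = 2630 kJ/s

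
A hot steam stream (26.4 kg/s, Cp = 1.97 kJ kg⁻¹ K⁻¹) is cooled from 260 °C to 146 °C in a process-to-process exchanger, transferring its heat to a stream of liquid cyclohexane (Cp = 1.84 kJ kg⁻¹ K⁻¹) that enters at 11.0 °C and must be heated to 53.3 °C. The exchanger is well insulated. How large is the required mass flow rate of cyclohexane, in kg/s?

ṁ_c = 76.2 kg/s

Heat released by hot stream: Q = 26.4 × 1.97 × (260 − 146) = 5928.9 kJ/s
Energy balance on cold side (adiabatic exchanger): Q = ṁ_c·Cp_c·(T_c,out − T_c,in)
ṁ_c = 5928.9 / [1.84 × (53.3 − 11.0)] = 76.176 kg/s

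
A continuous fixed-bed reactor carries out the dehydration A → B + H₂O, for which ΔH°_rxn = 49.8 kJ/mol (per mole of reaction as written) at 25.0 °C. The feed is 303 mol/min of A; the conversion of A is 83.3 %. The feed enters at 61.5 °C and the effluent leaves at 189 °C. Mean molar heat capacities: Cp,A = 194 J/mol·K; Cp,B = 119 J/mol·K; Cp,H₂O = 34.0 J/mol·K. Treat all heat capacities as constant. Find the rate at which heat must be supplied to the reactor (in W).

Q_in = 306000 W

Extent of reaction ξ = 0.833 × 303 = 252.4 mol/min
Reaction term: ξ·ΔH°_rxn = 252.4 × 49.8 = 12569 kJ/min
Sensible, feed 61.5→25 °C: -2145.5 kJ/min
Outlet flows (mol/min): A 50.601, B 252.4, H₂O 252.4
Sensible, products 25→189 °C: 7943.1 kJ/min
Q = ΔH = 18367 kJ/min = 306.12 kW
Heat supplied = 306120 W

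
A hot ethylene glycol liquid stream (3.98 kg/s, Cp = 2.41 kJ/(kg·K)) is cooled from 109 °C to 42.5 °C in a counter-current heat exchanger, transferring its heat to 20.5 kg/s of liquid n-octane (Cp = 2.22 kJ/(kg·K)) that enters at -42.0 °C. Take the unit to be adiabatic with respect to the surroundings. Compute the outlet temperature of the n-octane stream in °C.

T_c,out = -28.0 °C

Heat released by hot stream: Q = 3.98 × 2.41 × (109 − 42.5) = 637.85 kJ/s
Energy balance on cold side (adiabatic exchanger): Q = ṁ_c·Cp_c·(T_c,out − T_c,in)
T_c,out = -42.0 + 637.85/(20.5 × 2.22) = -27.984 °C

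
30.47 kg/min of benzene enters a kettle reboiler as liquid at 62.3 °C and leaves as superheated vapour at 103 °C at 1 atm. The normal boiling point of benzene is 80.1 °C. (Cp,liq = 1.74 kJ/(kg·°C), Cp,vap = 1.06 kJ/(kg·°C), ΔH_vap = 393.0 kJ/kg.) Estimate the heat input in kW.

liquid 62.3→80.1 °C: 30.972 kJ/kg
vaporisation at 80.1 °C: 393 kJ/kg
vapour 80.1→103 °C: 24.274 kJ/kg
Δh = 30.972 + 393 + 24.274 = 448.25 kJ/kg
Q = ṁ·Δh = 30.47 kg/min × 448.25 kJ/kg = 13658 kJ/min
|Q| = 227.63 kW

Q = 228 kW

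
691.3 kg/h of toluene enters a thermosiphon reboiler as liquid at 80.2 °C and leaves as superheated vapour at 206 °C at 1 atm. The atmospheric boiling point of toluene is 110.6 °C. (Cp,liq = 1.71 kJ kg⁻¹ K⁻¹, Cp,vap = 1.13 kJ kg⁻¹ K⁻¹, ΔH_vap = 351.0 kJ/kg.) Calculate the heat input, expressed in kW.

Q = 98.1 kW

liquid 80.2→110.6 °C: 51.984 kJ/kg
vaporisation at 110.6 °C: 351 kJ/kg
vapour 110.6→206 °C: 107.8 kJ/kg
Δh = 51.984 + 351 + 107.8 = 510.79 kJ/kg
Q = ṁ·Δh = 691.3 kg/h × 510.79 kJ/kg = 353110 kJ/h
|Q| = 98.085 kW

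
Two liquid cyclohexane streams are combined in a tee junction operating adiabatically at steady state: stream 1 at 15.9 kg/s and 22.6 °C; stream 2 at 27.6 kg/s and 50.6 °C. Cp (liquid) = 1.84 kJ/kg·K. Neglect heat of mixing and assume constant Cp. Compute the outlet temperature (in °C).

T_out = 40.4 °C

Adiabatic, steady state ⇒ Σ ṁᵢCp,ᵢ(T_out − Tᵢ) = 0
Σ ṁᵢCp,ᵢTᵢ = 15.9×1.84×22.6 + 27.6×1.84×50.6 = 3230.9
Σ ṁᵢCp,ᵢ = 15.9×1.84 + 27.6×1.84 = 80.04
T_out = 3230.9 / 80.04 = 40.366 °C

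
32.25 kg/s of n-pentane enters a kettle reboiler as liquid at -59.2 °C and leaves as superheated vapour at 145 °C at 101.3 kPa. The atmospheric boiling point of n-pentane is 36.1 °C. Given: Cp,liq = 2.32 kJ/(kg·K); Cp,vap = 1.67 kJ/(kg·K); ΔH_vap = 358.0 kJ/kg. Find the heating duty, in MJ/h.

liquid -59.2→36.1 °C: 221.1 kJ/kg
vaporisation at 36.1 °C: 358 kJ/kg
vapour 36.1→145 °C: 181.86 kJ/kg
Δh = 221.1 + 358 + 181.86 = 760.96 kJ/kg
Q = ṁ·Δh = 32.25 kg/s × 760.96 kJ/kg = 24541 kJ/s
|Q| = 24541 kW = 88347 MJ/h

Q = 88300 MJ/h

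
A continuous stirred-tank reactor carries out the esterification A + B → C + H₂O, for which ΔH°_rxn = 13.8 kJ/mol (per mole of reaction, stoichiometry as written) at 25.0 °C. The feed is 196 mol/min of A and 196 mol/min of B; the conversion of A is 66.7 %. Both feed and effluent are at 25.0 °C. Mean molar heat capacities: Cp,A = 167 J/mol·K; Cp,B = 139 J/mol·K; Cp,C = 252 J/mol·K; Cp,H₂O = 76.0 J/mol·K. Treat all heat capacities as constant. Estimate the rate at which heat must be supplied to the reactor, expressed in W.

Extent of reaction ξ = 0.667 × 196 = 130.73 mol/min
Reaction term: ξ·ΔH°_rxn = 130.73 × 13.8 = 1804.1 kJ/min
Q = ΔH = 1804.1 kJ/min = 30.068 kW
Heat supplied = 30068 W

Q_in = 30100 W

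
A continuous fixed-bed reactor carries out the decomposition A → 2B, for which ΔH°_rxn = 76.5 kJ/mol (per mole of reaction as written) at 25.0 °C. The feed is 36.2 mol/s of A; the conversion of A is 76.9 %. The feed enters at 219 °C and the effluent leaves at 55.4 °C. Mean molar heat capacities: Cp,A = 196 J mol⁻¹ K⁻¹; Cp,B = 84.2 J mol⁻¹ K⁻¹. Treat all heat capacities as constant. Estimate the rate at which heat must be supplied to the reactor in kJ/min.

Q_in = 56700 kJ/min

Extent of reaction ξ = 0.769 × 36.2 = 27.838 mol/s
Reaction term: ξ·ΔH°_rxn = 27.838 × 76.5 = 2129.6 kJ/s
Sensible, feed 219→25 °C: -1376.5 kJ/s
Outlet flows (mol/s): A 8.3622, B 55.676
Sensible, products 25→55.4 °C: 192.34 kJ/s
Q = ΔH = 945.46 kJ/s = 945.46 kW
Heat supplied = 56728 kJ/min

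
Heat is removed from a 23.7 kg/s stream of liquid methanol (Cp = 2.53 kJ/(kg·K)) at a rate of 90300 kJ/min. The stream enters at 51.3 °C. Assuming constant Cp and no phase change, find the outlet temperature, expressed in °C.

T_out = 26.2 °C

Q = 90300 kJ/min = 1505 kJ/s
ΔT = Q/(ṁ·Cp) = 1505/(23.7×2.53) = 25.1 K
T_out = 51.3 − 25.1 = 26.2 °C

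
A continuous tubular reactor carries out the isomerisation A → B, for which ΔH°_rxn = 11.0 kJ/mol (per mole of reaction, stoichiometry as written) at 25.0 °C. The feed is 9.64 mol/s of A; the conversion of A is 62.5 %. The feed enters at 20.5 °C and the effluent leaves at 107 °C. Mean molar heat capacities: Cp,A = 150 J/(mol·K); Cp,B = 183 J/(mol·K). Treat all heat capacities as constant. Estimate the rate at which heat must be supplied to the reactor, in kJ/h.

Q_in = 748000 kJ/h

Extent of reaction ξ = 0.625 × 9.64 = 6.025 mol/s
Reaction term: ξ·ΔH°_rxn = 6.025 × 11.0 = 66.275 kJ/s
Sensible, feed 20.5→25 °C: 6.507 kJ/s
Outlet flows (mol/s): A 3.615, B 6.025
Sensible, products 25→107 °C: 134.88 kJ/s
Q = ΔH = 207.66 kJ/s = 207.66 kW
Heat supplied = 747570 kJ/h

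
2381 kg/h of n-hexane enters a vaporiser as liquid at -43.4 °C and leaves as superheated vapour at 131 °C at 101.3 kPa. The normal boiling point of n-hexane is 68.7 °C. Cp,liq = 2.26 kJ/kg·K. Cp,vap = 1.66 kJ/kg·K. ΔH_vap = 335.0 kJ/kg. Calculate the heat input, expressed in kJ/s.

liquid -43.4→68.7 °C: 253.35 kJ/kg
vaporisation at 68.7 °C: 335 kJ/kg
vapour 68.7→131 °C: 103.42 kJ/kg
Δh = 253.35 + 335 + 103.42 = 691.76 kJ/kg
Q = ṁ·Δh = 2381 kg/h × 691.76 kJ/kg = 1.6471e+06 kJ/h
|Q| = 457.53 kW

Q = 458 kJ/s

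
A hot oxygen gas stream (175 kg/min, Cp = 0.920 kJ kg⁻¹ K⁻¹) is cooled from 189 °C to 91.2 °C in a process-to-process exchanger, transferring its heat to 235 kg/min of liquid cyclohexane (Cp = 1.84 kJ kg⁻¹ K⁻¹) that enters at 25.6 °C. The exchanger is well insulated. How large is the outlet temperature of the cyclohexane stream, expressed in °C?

T_c,out = 62.0 °C

Heat released by hot stream: Q = 175 × 0.920 × (189 − 91.2) = 15746 kJ/min
Energy balance on cold side (adiabatic exchanger): Q = ṁ_c·Cp_c·(T_c,out − T_c,in)
T_c,out = 25.6 + 15746/(235 × 1.84) = 62.015 °C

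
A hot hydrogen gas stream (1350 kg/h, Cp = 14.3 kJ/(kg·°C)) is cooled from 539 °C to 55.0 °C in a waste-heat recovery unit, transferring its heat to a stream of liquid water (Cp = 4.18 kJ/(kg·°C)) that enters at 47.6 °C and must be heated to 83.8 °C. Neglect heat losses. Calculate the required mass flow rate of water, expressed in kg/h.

Heat released by hot stream: Q = 1350 × 14.3 × (539 − 55.0) = 9.3436e+06 kJ/h
Energy balance on cold side (adiabatic exchanger): Q = ṁ_c·Cp_c·(T_c,out − T_c,in)
ṁ_c = 9.3436e+06 / [4.18 × (83.8 − 47.6)] = 61749 kg/h

ṁ_c = 61700 kg/h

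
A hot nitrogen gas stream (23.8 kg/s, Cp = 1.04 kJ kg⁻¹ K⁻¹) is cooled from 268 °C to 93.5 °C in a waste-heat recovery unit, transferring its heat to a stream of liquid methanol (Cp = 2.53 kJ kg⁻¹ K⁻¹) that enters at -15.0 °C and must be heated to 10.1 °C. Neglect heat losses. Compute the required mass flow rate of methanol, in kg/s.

ṁ_c = 68.0 kg/s

Heat released by hot stream: Q = 23.8 × 1.04 × (268 − 93.5) = 4319.2 kJ/s
Energy balance on cold side (adiabatic exchanger): Q = ṁ_c·Cp_c·(T_c,out − T_c,in)
ṁ_c = 4319.2 / [2.53 × (10.1 − -15.0)] = 68.016 kg/s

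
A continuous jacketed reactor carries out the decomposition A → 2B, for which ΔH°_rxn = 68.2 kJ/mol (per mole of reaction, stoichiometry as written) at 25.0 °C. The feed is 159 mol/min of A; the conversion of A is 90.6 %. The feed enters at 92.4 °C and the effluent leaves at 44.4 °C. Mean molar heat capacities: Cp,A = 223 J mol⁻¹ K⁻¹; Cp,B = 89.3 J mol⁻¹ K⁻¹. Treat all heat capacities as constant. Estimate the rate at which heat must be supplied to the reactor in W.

Extent of reaction ξ = 0.906 × 159 = 144.05 mol/min
Reaction term: ξ·ΔH°_rxn = 144.05 × 68.2 = 9824.5 kJ/min
Sensible, feed 92.4→25 °C: -2389.8 kJ/min
Outlet flows (mol/min): A 14.946, B 288.11
Sensible, products 25→44.4 °C: 563.78 kJ/min
Q = ΔH = 7998.5 kJ/min = 133.31 kW
Heat supplied = 133310 W

Q_in = 133000 W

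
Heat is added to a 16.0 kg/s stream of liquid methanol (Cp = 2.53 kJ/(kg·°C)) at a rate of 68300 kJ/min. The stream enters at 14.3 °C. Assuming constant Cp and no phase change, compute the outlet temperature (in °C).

Q = 68300 kJ/min = 1138.3 kJ/s
ΔT = Q/(ṁ·Cp) = 1138.3/(16.0×2.53) = 28.121 K
T_out = 14.3 + 28.121 = 42.421 °C

T_out = 42.4 °C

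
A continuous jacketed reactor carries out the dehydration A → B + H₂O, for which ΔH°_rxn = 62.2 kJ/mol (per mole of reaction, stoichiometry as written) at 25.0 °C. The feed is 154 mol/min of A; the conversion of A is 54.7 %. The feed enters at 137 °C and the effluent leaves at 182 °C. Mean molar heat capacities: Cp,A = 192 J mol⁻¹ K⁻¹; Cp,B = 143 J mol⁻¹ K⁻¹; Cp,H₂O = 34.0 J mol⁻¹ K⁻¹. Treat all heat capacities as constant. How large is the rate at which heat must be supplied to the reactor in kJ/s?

Extent of reaction ξ = 0.547 × 154 = 84.238 mol/min
Reaction term: ξ·ΔH°_rxn = 84.238 × 62.2 = 5239.6 kJ/min
Sensible, feed 137→25 °C: -3311.6 kJ/min
Outlet flows (mol/min): A 69.762, B 84.238, H₂O 84.238
Sensible, products 25→182 °C: 4443.8 kJ/min
Q = ΔH = 6371.8 kJ/min = 106.2 kW
Heat supplied = 106.2 kJ/s

Q_in = 106 kJ/s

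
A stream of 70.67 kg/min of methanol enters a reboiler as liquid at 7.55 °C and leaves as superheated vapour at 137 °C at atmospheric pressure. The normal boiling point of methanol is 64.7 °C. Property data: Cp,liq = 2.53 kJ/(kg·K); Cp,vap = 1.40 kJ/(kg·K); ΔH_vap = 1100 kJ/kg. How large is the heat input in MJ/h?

Q = 5710 MJ/h

liquid 7.55→64.7 °C: 144.59 kJ/kg
vaporisation at 64.7 °C: 1100 kJ/kg
vapour 64.7→137 °C: 101.22 kJ/kg
Δh = 144.59 + 1100 + 101.22 = 1345.8 kJ/kg
Q = ṁ·Δh = 70.67 kg/min × 1345.8 kJ/kg = 95108 kJ/min
|Q| = 1585.1 kW = 5706.5 MJ/h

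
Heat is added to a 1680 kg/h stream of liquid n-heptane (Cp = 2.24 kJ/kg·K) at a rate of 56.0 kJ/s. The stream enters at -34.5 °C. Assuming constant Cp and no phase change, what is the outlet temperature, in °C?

T_out = 19.1 °C

Q = 56.0 kJ/s = 201600 kJ/h
ΔT = Q/(ṁ·Cp) = 201600/(1680×2.24) = 53.571 K
T_out = -34.5 + 53.571 = 19.071 °C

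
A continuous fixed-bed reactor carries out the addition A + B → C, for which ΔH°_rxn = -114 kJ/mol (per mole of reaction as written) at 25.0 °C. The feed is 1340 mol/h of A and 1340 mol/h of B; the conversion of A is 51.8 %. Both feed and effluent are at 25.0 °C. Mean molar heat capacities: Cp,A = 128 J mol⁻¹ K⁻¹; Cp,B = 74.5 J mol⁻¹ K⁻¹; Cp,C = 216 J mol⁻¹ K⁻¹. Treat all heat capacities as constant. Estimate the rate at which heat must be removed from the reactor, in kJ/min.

Q_out = 1320 kJ/min

Extent of reaction ξ = 0.518 × 1340 = 694.12 mol/h
Reaction term: ξ·ΔH°_rxn = 694.12 × -114 = -79130 kJ/h
Q = ΔH = -79130 kJ/h = -21.98 kW
Heat removed = 1318.8 kJ/min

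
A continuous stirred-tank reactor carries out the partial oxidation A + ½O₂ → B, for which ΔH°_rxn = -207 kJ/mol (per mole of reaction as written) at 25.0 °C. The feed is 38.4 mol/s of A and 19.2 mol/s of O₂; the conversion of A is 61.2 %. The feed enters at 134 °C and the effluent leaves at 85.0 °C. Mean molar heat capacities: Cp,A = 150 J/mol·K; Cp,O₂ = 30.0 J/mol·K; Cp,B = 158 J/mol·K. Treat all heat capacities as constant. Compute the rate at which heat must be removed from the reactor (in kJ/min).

Extent of reaction ξ = 0.612 × 38.4 = 23.501 mol/s
Reaction term: ξ·ΔH°_rxn = 23.501 × -207 = -4864.7 kJ/s
Sensible, feed 134→25 °C: -690.62 kJ/s
Outlet flows (mol/s): A 14.899, O₂ 7.4496, B 23.501
Sensible, products 25→85.0 °C: 370.29 kJ/s
Q = ΔH = -5185 kJ/s = -5185 kW
Heat removed = 311100 kJ/min

Q_out = 311000 kJ/min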